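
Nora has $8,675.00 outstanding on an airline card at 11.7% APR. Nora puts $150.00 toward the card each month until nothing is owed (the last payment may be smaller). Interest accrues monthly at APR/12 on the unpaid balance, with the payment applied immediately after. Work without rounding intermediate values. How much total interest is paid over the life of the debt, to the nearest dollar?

$4,154

Monthly rate r = 11.7%/12 = 0.975% = 0.00975.
Payoff takes n = ⌈−ln(1 − rB₀/P)/ln(1+r)⌉ = ⌈85.525⌉ = 86 payments; the last is $78.88.
Total paid = 85·$150.00 + $78.88 = $12,828.88.
Total interest = total paid − principal = $12,828.88 − $8,675.00 = $4,153.88.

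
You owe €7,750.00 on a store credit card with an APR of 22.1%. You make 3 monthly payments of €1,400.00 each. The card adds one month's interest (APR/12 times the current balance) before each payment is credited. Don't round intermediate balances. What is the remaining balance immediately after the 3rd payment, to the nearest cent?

€3,908.30

Monthly rate r = 22.1%/12 = 1.84167% = 0.0184167.
Each month: B ← B·(1+r) − €1,400.00.
Month 1: interest €142.73; balance after payment €6,492.73.
Month 2: interest €119.57; balance after payment €5,212.30.
Month 3: interest €95.99; balance after payment €3,908.30.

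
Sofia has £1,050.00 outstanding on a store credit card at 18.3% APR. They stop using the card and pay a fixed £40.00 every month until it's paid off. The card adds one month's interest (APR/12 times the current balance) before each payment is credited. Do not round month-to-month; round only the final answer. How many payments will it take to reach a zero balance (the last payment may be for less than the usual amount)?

Monthly rate r = 18.3%/12 = 1.525% = 0.01525.
Recurrence: B ← B·(1+r) − £40.00.
Month 1: interest £16.01; balance after payment £1,026.01.
Month 2: interest £15.65; balance after payment £1,001.66.
Closed form: n = −ln(1 − rB₀/P)/ln(1+r) = −ln(0.59969)/ln(1.01525) ≈ 33.786, so the balance reaches zero during payment 34.

34 months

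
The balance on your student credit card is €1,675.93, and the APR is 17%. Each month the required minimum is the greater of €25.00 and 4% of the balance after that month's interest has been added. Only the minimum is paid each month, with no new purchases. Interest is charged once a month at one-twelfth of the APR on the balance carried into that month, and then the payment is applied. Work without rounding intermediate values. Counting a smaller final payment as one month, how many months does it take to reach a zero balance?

68 months

Monthly rate r = 17%/12 = 1.41667% = 0.0141667.
While 4% of the post-interest balance exceeds €25.00, each month B ← (B·(1+r))·(1 − 0.04), i.e. B shrinks by the factor (1+r)·0.96 = 0.9736.
This holds for months 1–38. Entering month 39 the balance is €606.34; 4% of the post-interest balance is now below €25.00, so the flat €25.00 minimum applies from here.
From month 39 a fixed €25.00 at rate r clears €606.34 in 30 more payments. Total: 38 + 30 = 68 months.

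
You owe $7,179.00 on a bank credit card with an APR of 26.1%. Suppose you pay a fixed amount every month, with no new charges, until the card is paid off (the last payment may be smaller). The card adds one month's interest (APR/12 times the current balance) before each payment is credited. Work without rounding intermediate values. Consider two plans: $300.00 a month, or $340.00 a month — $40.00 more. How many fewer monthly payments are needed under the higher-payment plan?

Monthly rate r = 26.1%/12 = 2.175% = 0.02175.
At $300.00/mo: n = ⌈−ln(1 − rB₀/P)/ln(1+r)⌉ = 35 payments (last $47.72); total interest = total paid − $7,179.00 = $3,068.72.
At $340.00/mo: 29 payments (last $195.52); total interest $2,536.52.
Payments saved = 35 − 29 = 6.

6 fewer payments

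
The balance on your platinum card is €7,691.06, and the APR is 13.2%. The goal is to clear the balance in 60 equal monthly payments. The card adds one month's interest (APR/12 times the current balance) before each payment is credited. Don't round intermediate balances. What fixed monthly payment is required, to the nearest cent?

Monthly rate r = 13.2%/12 = 1.1% = 0.011.
Level-payment amortization: P = B₀·r / (1 − (1+r)^(−n)) = 7691.06·0.011 / (1 − 1.011^(−60)).
Denominator 1 − (1+r)^(−60) = 0.481282781.
P = 84.6017 / 0.481282781 ≈ 175.78.

€175.78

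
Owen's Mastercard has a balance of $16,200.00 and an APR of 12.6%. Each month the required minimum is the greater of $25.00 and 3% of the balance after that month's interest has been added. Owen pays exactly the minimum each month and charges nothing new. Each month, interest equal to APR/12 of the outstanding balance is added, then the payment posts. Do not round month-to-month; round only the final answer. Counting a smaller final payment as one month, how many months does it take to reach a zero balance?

190 months

Monthly rate r = 12.6%/12 = 1.05% = 0.0105.
While 3% of the post-interest balance exceeds $25.00, each month B ← (B·(1+r))·(1 − 0.03), i.e. B shrinks by the factor (1+r)·0.97 = 0.98018.
This holds for months 1–149. Entering month 150 the balance is $821.14; 3% of the post-interest balance is now below $25.00, so the flat $25.00 minimum applies from here.
From month 150 a fixed $25.00 at rate r clears $821.14 in 41 more payments. Total: 149 + 41 = 190 months.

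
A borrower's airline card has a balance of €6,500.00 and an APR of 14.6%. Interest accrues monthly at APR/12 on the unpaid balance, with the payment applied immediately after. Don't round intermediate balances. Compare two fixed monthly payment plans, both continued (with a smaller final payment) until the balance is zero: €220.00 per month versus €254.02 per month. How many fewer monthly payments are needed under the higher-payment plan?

6 fewer payments

Monthly rate r = 14.6%/12 = 1.21667% = 0.0121667.
At €220.00/mo: n = ⌈−ln(1 − rB₀/P)/ln(1+r)⌉ = 37 payments (last €183.96); total interest = total paid − €6,500.00 = €1,603.96.
At €254.02/mo: 31 payments (last €214.28); total interest €1,334.88.
Payments saved = 37 − 31 = 6.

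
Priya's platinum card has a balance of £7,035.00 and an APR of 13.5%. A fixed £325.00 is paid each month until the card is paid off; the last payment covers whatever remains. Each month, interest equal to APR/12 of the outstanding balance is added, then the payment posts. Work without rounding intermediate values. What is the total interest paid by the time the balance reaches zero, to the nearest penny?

£1,072.62

Monthly rate r = 13.5%/12 = 1.125% = 0.01125.
Payoff takes n = ⌈−ln(1 − rB₀/P)/ln(1+r)⌉ = ⌈24.946⌉ = 25 payments; the last is £307.62.
Total paid = 24·£325.00 + £307.62 = £8,107.62.
Total interest = total paid − principal = £8,107.62 − £7,035.00 = £1,072.62.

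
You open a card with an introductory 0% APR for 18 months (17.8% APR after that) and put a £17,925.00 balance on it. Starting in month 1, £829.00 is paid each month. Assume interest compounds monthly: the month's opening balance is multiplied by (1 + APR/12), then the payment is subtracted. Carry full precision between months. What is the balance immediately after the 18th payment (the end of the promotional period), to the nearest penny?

£3,003.00

Promo months 1–18 at r₀ = 0%/12 = 0; months 19+ at r₁ = 17.8%/12 = 0.0148333.
After month 18 (no interest yet): B = £17,925.00 − 18·£829.00 = £3,003.00.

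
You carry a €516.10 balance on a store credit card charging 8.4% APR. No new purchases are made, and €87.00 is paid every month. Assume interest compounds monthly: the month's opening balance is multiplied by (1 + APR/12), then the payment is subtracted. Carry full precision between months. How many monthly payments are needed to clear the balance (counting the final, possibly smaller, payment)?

Monthly rate r = 8.4%/12 = 0.7% = 0.007.
Recurrence: B ← B·(1+r) − €87.00.
Month 1: interest €3.61; balance after payment €432.71.
Month 2: interest €3.03; balance after payment €348.74.
Closed form: n = −ln(1 − rB₀/P)/ln(1+r) = −ln(0.95847)/ln(1.007) ≈ 6.080, so the balance reaches zero during payment 7.

7 payments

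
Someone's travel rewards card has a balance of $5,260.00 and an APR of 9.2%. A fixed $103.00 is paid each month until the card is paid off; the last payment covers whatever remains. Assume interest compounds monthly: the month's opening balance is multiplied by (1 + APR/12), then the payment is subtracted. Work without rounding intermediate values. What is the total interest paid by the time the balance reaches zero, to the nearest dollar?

Monthly rate r = 9.2%/12 = 0.766667% = 0.00766667.
Payoff takes n = ⌈−ln(1 − rB₀/P)/ln(1+r)⌉ = ⌈65.047⌉ = 66 payments; the last is $4.88.
Total paid = 65·$103.00 + $4.88 = $6,699.88.
Total interest = total paid − principal = $6,699.88 − $5,260.00 = $1,439.88.

$1,440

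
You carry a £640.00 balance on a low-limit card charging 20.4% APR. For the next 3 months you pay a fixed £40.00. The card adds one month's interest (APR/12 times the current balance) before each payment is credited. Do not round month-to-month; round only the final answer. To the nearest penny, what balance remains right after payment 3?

Monthly rate r = 20.4%/12 = 1.7% = 0.017.
Each month: B ← B·(1+r) − £40.00.
Month 1: interest £10.88; balance after payment £610.88.
Month 2: interest £10.38; balance after payment £581.26.
Month 3: interest £9.88; balance after payment £551.15.

£551.15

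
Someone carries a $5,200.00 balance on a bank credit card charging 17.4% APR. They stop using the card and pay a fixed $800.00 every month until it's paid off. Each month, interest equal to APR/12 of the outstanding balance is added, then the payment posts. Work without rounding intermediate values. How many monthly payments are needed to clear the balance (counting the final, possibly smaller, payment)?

Monthly rate r = 17.4%/12 = 1.45% = 0.0145.
Recurrence: B ← B·(1+r) − $800.00.
Month 1: interest $75.40; balance after payment $4,475.40.
Month 2: interest $64.89; balance after payment $3,740.29.
Closed form: n = −ln(1 − rB₀/P)/ln(1+r) = −ln(0.90575)/ln(1.0145) ≈ 6.876, so the balance reaches zero during payment 7.

7 payments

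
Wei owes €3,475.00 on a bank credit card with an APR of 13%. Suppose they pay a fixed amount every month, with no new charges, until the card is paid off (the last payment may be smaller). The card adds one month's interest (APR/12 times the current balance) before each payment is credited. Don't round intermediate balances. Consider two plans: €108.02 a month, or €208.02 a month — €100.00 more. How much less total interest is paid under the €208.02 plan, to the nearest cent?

€441.30

Monthly rate r = 13%/12 = 1.08333% = 0.0108333.
At €108.02/mo: n = ⌈−ln(1 − rB₀/P)/ln(1+r)⌉ = 40 payments (last €82.93); total interest = total paid − €3,475.00 = €820.71.
At €208.02/mo: 19 payments (last €110.05); total interest €379.41.
Interest saved = €820.71 − €379.41 = €441.30.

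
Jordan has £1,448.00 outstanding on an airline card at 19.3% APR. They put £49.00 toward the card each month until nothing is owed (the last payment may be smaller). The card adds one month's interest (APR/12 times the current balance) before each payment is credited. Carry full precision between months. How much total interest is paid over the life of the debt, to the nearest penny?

£532.59

Monthly rate r = 19.3%/12 = 1.60833% = 0.0160833.
Payoff takes n = ⌈−ln(1 − rB₀/P)/ln(1+r)⌉ = ⌈40.418⌉ = 41 payments; the last is £20.59.
Total paid = 40·£49.00 + £20.59 = £1,980.59.
Total interest = total paid − principal = £1,980.59 − £1,448.00 = £532.59.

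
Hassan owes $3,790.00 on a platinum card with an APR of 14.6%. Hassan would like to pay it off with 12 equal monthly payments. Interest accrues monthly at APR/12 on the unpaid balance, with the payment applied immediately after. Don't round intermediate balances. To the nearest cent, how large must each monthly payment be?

$341.36

Monthly rate r = 14.6%/12 = 1.21667% = 0.0121667.
Level-payment amortization: P = B₀·r / (1 − (1+r)^(−n)) = 3790.00·0.0121667 / (1 − 1.01217^(−12)).
Denominator 1 − (1+r)^(−12) = 0.135080614.
P = 46.1117 / 0.135080614 ≈ 341.36.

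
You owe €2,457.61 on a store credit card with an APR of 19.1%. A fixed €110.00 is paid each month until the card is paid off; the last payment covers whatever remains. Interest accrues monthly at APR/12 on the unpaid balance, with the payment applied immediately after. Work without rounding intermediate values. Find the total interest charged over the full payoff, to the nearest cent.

Monthly rate r = 19.1%/12 = 1.59167% = 0.0159167.
Payoff takes n = ⌈−ln(1 − rB₀/P)/ln(1+r)⌉ = ⌈27.829⌉ = 28 payments; the last is €91.26.
Total paid = 27·€110.00 + €91.26 = €3,061.26.
Total interest = total paid − principal = €3,061.26 − €2,457.61 = €603.65.

€603.65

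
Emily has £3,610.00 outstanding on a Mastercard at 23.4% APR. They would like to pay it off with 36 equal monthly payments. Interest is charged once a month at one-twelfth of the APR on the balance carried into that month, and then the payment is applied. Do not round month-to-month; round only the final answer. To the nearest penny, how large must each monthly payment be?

Monthly rate r = 23.4%/12 = 1.95% = 0.0195.
Level-payment amortization: P = B₀·r / (1 − (1+r)^(−n)) = 3610.00·0.0195 / (1 − 1.0195^(−36)).
Denominator 1 − (1+r)^(−36) = 0.501046911.
P = 70.395 / 0.501046911 ≈ 140.50.

£140.50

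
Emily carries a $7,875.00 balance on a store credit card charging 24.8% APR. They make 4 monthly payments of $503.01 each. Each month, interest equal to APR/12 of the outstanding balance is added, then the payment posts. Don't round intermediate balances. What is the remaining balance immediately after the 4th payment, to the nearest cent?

Monthly rate r = 24.8%/12 = 2.06667% = 0.0206667.
Each month: B ← B·(1+r) − $503.01.
Month 1: interest $162.75; balance after payment $7,534.74.
Month 2: interest $155.72; balance after payment $7,187.45.
Month 3: interest $148.54; balance after payment $6,832.98.
Month 4: interest $141.21; balance after payment $6,471.18.

$6,471.18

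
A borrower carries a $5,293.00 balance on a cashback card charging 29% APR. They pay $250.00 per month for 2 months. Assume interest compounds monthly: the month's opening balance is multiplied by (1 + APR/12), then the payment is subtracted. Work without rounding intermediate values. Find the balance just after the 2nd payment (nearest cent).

Monthly rate r = 29%/12 = 2.41667% = 0.0241667.
Each month: B ← B·(1+r) − $250.00.
Month 1: interest $127.91; balance after payment $5,170.91.
Month 2: interest $124.96; balance after payment $5,045.88.

$5,045.88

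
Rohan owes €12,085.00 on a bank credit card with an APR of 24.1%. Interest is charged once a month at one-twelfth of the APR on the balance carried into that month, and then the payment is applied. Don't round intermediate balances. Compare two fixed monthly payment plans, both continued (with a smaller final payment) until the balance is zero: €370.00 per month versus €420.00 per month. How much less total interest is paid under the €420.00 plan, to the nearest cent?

Monthly rate r = 24.1%/12 = 2.00833% = 0.0200833.
At €370.00/mo: n = ⌈−ln(1 − rB₀/P)/ln(1+r)⌉ = 54 payments (last €245.38); total interest = total paid − €12,085.00 = €7,770.38.
At €420.00/mo: 44 payments (last €157.82); total interest €6,132.82.
Interest saved = €7,770.38 − €6,132.82 = €1,637.56.

€1,637.56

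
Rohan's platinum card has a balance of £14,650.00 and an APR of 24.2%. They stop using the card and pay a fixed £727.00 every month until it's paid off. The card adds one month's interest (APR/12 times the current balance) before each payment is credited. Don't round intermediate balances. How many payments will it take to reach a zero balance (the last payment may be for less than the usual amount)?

27 months

Monthly rate r = 24.2%/12 = 2.01667% = 0.0201667.
Recurrence: B ← B·(1+r) − £727.00.
Month 1: interest £295.44; balance after payment £14,218.44.
Month 2: interest £286.74; balance after payment £13,778.18.
Closed form: n = −ln(1 − rB₀/P)/ln(1+r) = −ln(0.59362)/ln(1.02017) ≈ 26.121, so the balance reaches zero during payment 27.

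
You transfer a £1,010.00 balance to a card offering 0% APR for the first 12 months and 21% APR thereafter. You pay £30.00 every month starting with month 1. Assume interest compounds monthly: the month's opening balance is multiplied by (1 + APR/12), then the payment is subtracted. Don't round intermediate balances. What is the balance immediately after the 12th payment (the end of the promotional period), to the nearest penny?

Promo months 1–12 at r₀ = 0%/12 = 0; months 13+ at r₁ = 21%/12 = 0.0175.
After month 12 (no interest yet): B = £1,010.00 − 12·£30.00 = £650.00.

£650.00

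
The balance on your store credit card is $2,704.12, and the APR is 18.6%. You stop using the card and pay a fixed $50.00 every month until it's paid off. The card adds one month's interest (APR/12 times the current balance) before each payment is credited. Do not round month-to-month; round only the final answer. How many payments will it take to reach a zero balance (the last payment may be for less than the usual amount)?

119 months

Monthly rate r = 18.6%/12 = 1.55% = 0.0155.
Recurrence: B ← B·(1+r) − $50.00.
Month 1: interest $41.91; balance after payment $2,696.03.
Month 2: interest $41.79; balance after payment $2,687.82.
Closed form: n = −ln(1 − rB₀/P)/ln(1+r) = −ln(0.16172)/ln(1.0155) ≈ 118.449, so the balance reaches zero during payment 119.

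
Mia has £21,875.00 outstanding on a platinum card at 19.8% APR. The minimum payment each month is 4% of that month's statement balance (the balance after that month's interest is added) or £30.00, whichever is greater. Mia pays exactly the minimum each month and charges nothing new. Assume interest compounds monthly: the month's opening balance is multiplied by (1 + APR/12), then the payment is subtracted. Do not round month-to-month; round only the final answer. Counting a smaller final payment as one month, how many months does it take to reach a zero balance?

Monthly rate r = 19.8%/12 = 1.65% = 0.0165.
While 4% of the post-interest balance exceeds £30.00, each month B ← (B·(1+r))·(1 − 0.04), i.e. B shrinks by the factor (1+r)·0.96 = 0.97584.
This holds for months 1–139. Entering month 140 the balance is £730.43; 4% of the post-interest balance is now below £30.00, so the flat £30.00 minimum applies from here.
From month 140 a fixed £30.00 at rate r clears £730.43 in 32 more payments. Total: 139 + 32 = 171 months.

171 months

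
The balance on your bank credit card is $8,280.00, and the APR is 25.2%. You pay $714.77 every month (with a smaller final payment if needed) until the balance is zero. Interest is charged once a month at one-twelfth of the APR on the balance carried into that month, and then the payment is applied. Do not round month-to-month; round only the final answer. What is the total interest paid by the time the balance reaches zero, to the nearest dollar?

Monthly rate r = 25.2%/12 = 2.1% = 0.021.
Payoff takes n = ⌈−ln(1 − rB₀/P)/ln(1+r)⌉ = ⌈13.412⌉ = 14 payments; the last is $296.61.
Total paid = 13·$714.77 + $296.61 = $9,588.62.
Total interest = total paid − principal = $9,588.62 − $8,280.00 = $1,308.62.

$1,309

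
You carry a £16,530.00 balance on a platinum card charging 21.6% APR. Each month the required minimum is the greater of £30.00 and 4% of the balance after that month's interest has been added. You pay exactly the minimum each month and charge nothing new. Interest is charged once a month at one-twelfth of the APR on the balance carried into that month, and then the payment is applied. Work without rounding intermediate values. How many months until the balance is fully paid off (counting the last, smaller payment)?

169 months

Monthly rate r = 21.6%/12 = 1.8% = 0.018.
While 4% of the post-interest balance exceeds £30.00, each month B ← (B·(1+r))·(1 − 0.04), i.e. B shrinks by the factor (1+r)·0.96 = 0.97728.
This holds for months 1–136. Entering month 137 the balance is £725.87; 4% of the post-interest balance is now below £30.00, so the flat £30.00 minimum applies from here.
From month 137 a fixed £30.00 at rate r clears £725.87 in 33 more payments. Total: 136 + 33 = 169 months.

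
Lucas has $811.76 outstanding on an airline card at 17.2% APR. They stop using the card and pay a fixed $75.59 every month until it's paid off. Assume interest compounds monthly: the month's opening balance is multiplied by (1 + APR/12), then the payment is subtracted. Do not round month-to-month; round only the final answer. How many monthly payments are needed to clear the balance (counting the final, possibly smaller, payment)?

Monthly rate r = 17.2%/12 = 1.43333% = 0.0143333.
Recurrence: B ← B·(1+r) − $75.59.
Month 1: interest $11.64; balance after payment $747.81.
Month 2: interest $10.72; balance after payment $682.93.
Closed form: n = −ln(1 − rB₀/P)/ln(1+r) = −ln(0.84607)/ln(1.01433) ≈ 11.745, so the balance reaches zero during payment 12.

12 payments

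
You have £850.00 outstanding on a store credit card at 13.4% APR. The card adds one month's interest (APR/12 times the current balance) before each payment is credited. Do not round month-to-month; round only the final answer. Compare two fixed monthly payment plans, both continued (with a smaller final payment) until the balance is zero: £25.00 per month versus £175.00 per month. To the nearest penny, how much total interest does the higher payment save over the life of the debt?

£196.17

Monthly rate r = 13.4%/12 = 1.11667% = 0.0111667.
At £25.00/mo: n = ⌈−ln(1 − rB₀/P)/ln(1+r)⌉ = 43 payments (last £24.98); total interest = total paid − £850.00 = £224.98.
At £175.00/mo: 6 payments (last £3.81); total interest £28.81.
Interest saved = £224.98 − £28.81 = £196.17.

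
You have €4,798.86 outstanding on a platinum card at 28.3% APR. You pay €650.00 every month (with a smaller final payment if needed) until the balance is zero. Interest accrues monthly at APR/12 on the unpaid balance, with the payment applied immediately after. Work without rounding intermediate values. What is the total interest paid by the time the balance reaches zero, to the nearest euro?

€537

Monthly rate r = 28.3%/12 = 2.35833% = 0.0235833.
Payoff takes n = ⌈−ln(1 − rB₀/P)/ln(1+r)⌉ = ⌈8.207⌉ = 9 payments; the last is €135.66.
Total paid = 8·€650.00 + €135.66 = €5,335.66.
Total interest = total paid − principal = €5,335.66 − €4,798.86 = €536.80.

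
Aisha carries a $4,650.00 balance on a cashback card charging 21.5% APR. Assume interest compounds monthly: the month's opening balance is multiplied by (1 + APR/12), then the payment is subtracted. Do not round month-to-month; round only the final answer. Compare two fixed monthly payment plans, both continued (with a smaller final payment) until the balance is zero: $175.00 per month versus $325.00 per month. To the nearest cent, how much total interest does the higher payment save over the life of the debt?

$949.26

Monthly rate r = 21.5%/12 = 1.79167% = 0.0179167.
At $175.00/mo: n = ⌈−ln(1 − rB₀/P)/ln(1+r)⌉ = 37 payments (last $70.44); total interest = total paid − $4,650.00 = $1,720.44.
At $325.00/mo: 17 payments (last $221.18); total interest $771.18.
Interest saved = $1,720.44 − $771.18 = $949.26.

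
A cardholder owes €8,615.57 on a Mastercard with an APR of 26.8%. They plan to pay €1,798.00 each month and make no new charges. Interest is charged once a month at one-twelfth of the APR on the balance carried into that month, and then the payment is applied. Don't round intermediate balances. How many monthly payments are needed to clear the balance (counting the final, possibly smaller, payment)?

6 months

Monthly rate r = 26.8%/12 = 2.23333% = 0.0223333.
Recurrence: B ← B·(1+r) − €1,798.00.
Month 1: interest €192.41; balance after payment €7,009.98.
Month 2: interest €156.56; balance after payment €5,368.54.
Month 3: interest €119.90; balance after payment €3,690.44.
Month 4: interest €82.42; balance after payment €1,974.86.
Month 5: interest €44.11; balance after payment €220.96.
Month 6: interest €4.93; balance after payment €0.00.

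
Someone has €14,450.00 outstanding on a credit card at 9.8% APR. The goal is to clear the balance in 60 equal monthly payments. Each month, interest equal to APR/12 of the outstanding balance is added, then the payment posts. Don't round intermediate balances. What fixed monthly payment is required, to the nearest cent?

€305.60

Monthly rate r = 9.8%/12 = 0.816667% = 0.00816667.
Level-payment amortization: P = B₀·r / (1 − (1+r)^(−n)) = 14450.00·0.00816667 / (1 − 1.00817^(−60)).
Denominator 1 − (1+r)^(−60) = 0.386153262.
P = 118.008 / 0.386153262 ≈ 305.60.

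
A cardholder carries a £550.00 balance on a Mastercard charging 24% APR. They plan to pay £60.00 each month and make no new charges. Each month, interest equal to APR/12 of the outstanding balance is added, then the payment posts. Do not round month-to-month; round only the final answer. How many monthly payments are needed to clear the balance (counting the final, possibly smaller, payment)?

11 months

Monthly rate r = 24%/12 = 2% = 0.02.
Recurrence: B ← B·(1+r) − £60.00.
Month 1: interest £11.00; balance after payment £501.00.
Month 2: interest £10.02; balance after payment £451.02.
Closed form: n = −ln(1 − rB₀/P)/ln(1+r) = −ln(0.81667)/ln(1.02) ≈ 10.227, so the balance reaches zero during payment 11.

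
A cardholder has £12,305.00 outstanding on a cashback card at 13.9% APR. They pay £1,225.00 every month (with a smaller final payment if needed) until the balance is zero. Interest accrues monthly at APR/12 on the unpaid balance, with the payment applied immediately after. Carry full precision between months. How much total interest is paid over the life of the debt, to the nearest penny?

Monthly rate r = 13.9%/12 = 1.15833% = 0.0115833.
Payoff takes n = ⌈−ln(1 − rB₀/P)/ln(1+r)⌉ = ⌈10.741⌉ = 11 payments; the last is £908.71.
Total paid = 10·£1,225.00 + £908.71 = £13,158.71.
Total interest = total paid − principal = £13,158.71 − £12,305.00 = £853.71.

£853.71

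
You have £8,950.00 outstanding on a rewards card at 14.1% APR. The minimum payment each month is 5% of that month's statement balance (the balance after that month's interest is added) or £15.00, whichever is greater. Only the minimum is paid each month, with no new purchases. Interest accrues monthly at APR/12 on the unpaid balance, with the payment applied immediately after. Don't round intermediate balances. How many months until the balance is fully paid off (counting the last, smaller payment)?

Monthly rate r = 14.1%/12 = 1.175% = 0.01175.
While 5% of the post-interest balance exceeds £15.00, each month B ← (B·(1+r))·(1 − 0.05), i.e. B shrinks by the factor (1+r)·0.95 = 0.96116.
This holds for months 1–87. Entering month 88 the balance is £285.20; 5% of the post-interest balance is now below £15.00, so the flat £15.00 minimum applies from here.
From month 88 a fixed £15.00 at rate r clears £285.20 in 22 more payments. Total: 87 + 22 = 109 months.

109 months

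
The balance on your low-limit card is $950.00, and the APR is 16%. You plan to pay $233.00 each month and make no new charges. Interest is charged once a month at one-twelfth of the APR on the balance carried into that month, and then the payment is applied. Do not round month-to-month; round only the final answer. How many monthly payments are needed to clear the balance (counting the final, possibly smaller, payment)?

5 payments

Monthly rate r = 16%/12 = 1.33333% = 0.0133333.
Recurrence: B ← B·(1+r) − $233.00.
Month 1: interest $12.67; balance after payment $729.67.
Month 2: interest $9.73; balance after payment $506.40.
Month 3: interest $6.75; balance after payment $280.15.
Month 4: interest $3.74; balance after payment $50.88.
Month 5: interest $0.68; balance after payment $0.00.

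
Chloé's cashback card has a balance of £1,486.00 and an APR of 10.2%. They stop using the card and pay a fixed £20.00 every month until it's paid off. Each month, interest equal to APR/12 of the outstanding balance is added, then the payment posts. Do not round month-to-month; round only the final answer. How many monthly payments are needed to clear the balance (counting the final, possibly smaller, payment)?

Monthly rate r = 10.2%/12 = 0.85% = 0.0085.
Recurrence: B ← B·(1+r) − £20.00.
Month 1: interest £12.63; balance after payment £1,478.63.
Month 2: interest £12.57; balance after payment £1,471.20.
Closed form: n = −ln(1 − rB₀/P)/ln(1+r) = −ln(0.36845)/ln(1.0085) ≈ 117.963, so the balance reaches zero during payment 118.

118 months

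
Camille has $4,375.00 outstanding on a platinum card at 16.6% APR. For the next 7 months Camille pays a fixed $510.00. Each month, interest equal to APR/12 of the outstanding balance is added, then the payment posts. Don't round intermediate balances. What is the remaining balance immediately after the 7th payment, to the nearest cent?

Monthly rate r = 16.6%/12 = 1.38333% = 0.0138333.
Each month: B ← B·(1+r) − $510.00.
Month 1: interest $60.52; balance after payment $3,925.52.
Month 2: interest $54.30; balance after payment $3,469.82.
Month 3: interest $48.00; balance after payment $3,007.82.
Month 4: interest $41.61; balance after payment $2,539.43.
Month 5: interest $35.13; balance after payment $2,064.56.
Month 6: interest $28.56; balance after payment $1,583.12.
Month 7: interest $21.90; balance after payment $1,095.02.

$1,095.02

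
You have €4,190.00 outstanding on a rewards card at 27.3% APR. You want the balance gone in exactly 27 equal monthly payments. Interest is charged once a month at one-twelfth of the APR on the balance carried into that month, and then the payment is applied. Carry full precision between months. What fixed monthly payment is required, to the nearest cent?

€209.40

Monthly rate r = 27.3%/12 = 2.275% = 0.02275.
Level-payment amortization: P = B₀·r / (1 − (1+r)^(−n)) = 4190.00·0.02275 / (1 − 1.02275^(−27)).
Denominator 1 − (1+r)^(−27) = 0.455216658.
P = 95.3225 / 0.455216658 ≈ 209.40.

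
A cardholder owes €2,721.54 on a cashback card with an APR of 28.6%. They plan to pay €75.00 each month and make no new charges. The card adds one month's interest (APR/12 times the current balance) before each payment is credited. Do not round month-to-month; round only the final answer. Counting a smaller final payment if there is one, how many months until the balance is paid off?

85 months

Monthly rate r = 28.6%/12 = 2.38333% = 0.0238333.
Recurrence: B ← B·(1+r) − €75.00.
Month 1: interest €64.86; balance after payment €2,711.40.
Month 2: interest €64.62; balance after payment €2,701.03.
Closed form: n = −ln(1 − rB₀/P)/ln(1+r) = −ln(0.13516)/ln(1.02383) ≈ 84.969, so the balance reaches zero during payment 85.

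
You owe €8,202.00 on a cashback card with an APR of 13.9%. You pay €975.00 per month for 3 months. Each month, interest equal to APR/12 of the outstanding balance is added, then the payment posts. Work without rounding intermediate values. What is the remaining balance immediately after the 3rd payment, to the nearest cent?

Monthly rate r = 13.9%/12 = 1.15833% = 0.0115833.
Each month: B ← B·(1+r) − €975.00.
Month 1: interest €95.01; balance after payment €7,322.01.
Month 2: interest €84.81; balance after payment €6,431.82.
Month 3: interest €74.50; balance after payment €5,531.32.

€5,531.32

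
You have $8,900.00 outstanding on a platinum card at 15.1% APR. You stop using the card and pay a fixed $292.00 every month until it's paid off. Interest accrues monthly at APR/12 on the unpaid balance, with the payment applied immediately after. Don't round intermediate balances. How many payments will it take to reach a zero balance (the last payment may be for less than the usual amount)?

Monthly rate r = 15.1%/12 = 1.25833% = 0.0125833.
Recurrence: B ← B·(1+r) − $292.00.
Month 1: interest $111.99; balance after payment $8,719.99.
Month 2: interest $109.73; balance after payment $8,537.72.
Closed form: n = −ln(1 − rB₀/P)/ln(1+r) = −ln(0.61647)/ln(1.01258) ≈ 38.685, so the balance reaches zero during payment 39.

39 payments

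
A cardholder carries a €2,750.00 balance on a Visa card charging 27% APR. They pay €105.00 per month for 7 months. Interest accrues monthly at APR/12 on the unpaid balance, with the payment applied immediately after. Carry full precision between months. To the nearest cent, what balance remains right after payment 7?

€2,426.97

Monthly rate r = 27%/12 = 2.25% = 0.0225.
Each month: B ← B·(1+r) − €105.00.
Month 1: interest €61.88; balance after payment €2,706.88.
Month 2: interest €60.90; balance after payment €2,662.78.
Month 3: interest €59.91; balance after payment €2,617.69.
Month 4: interest €58.90; balance after payment €2,571.59.
Month 5: interest €57.86; balance after payment €2,524.45.
Month 6: interest €56.80; balance after payment €2,476.25.
Month 7: interest €55.72; balance after payment €2,426.97.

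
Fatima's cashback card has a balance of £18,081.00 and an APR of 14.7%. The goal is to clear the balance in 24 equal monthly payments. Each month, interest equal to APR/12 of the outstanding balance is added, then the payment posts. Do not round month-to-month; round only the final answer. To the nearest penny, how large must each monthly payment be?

£874.11

Monthly rate r = 14.7%/12 = 1.225% = 0.01225.
Level-payment amortization: P = B₀·r / (1 − (1+r)^(−n)) = 18081.00·0.01225 / (1 − 1.01225^(−24)).
Denominator 1 − (1+r)^(−24) = 0.253391123.
P = 221.492 / 0.253391123 ≈ 874.11.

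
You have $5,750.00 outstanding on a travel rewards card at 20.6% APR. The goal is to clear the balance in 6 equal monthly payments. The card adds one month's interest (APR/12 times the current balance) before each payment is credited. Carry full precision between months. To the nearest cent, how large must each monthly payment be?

Monthly rate r = 20.6%/12 = 1.71667% = 0.0171667.
Level-payment amortization: P = B₀·r / (1 − (1+r)^(−n)) = 5750.00·0.0171667 / (1 − 1.01717^(−6)).
Denominator 1 − (1+r)^(−6) = 0.097084138.
P = 98.7083 / 0.097084138 ≈ 1016.73.

$1,016.73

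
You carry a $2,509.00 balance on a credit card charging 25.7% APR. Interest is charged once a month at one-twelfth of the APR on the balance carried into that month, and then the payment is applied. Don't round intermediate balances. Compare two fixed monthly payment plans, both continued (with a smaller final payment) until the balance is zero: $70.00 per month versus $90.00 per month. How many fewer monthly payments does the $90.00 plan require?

Monthly rate r = 25.7%/12 = 2.14167% = 0.0214167.
At $70.00/mo: n = ⌈−ln(1 − rB₀/P)/ln(1+r)⌉ = 69 payments (last $61.15); total interest = total paid − $2,509.00 = $2,312.15.
At $90.00/mo: 43 payments (last $80.52); total interest $1,351.52.
Payments saved = 69 − 43 = 26.

26 fewer payments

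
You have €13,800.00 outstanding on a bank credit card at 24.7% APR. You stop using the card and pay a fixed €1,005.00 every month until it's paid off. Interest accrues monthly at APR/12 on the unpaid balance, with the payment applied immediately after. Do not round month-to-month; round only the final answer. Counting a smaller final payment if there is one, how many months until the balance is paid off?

Monthly rate r = 24.7%/12 = 2.05833% = 0.0205833.
Recurrence: B ← B·(1+r) − €1,005.00.
Month 1: interest €284.05; balance after payment €13,079.05.
Month 2: interest €269.21; balance after payment €12,343.26.
Closed form: n = −ln(1 − rB₀/P)/ln(1+r) = −ln(0.71736)/ln(1.02058) ≈ 16.303, so the balance reaches zero during payment 17.

17 payments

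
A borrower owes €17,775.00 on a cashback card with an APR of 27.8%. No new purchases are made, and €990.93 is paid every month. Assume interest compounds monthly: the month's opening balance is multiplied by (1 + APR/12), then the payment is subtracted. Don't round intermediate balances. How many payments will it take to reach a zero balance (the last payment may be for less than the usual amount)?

Monthly rate r = 27.8%/12 = 2.31667% = 0.0231667.
Recurrence: B ← B·(1+r) − €990.93.
Month 1: interest €411.79; balance after payment €17,195.86.
Month 2: interest €398.37; balance after payment €16,603.30.
Closed form: n = −ln(1 − rB₀/P)/ln(1+r) = −ln(0.58444)/ln(1.02317) ≈ 23.451, so the balance reaches zero during payment 24.

24 payments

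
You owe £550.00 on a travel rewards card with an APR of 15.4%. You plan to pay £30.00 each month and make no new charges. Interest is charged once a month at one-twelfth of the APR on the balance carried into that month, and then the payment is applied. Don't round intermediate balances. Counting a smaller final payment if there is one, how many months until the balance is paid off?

Monthly rate r = 15.4%/12 = 1.28333% = 0.0128333.
Recurrence: B ← B·(1+r) − £30.00.
Month 1: interest £7.06; balance after payment £527.06.
Month 2: interest £6.76; balance after payment £503.82.
Closed form: n = −ln(1 − rB₀/P)/ln(1+r) = −ln(0.76472)/ln(1.01283) ≈ 21.036, so the balance reaches zero during payment 22.

22 months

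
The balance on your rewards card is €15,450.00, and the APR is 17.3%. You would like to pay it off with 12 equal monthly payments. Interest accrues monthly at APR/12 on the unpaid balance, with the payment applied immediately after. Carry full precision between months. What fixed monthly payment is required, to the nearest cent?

€1,411.31

Monthly rate r = 17.3%/12 = 1.44167% = 0.0144167.
Level-payment amortization: P = B₀·r / (1 − (1+r)^(−n)) = 15450.00·0.0144167 / (1 − 1.01442^(−12)).
Denominator 1 − (1+r)^(−12) = 0.157822783.
P = 222.738 / 0.157822783 ≈ 1411.31.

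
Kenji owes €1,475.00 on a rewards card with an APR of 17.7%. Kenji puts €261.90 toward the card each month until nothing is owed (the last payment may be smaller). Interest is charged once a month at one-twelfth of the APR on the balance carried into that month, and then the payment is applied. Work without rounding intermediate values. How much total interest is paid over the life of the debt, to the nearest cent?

€76.35

Monthly rate r = 17.7%/12 = 1.475% = 0.01475.
Payoff takes n = ⌈−ln(1 − rB₀/P)/ln(1+r)⌉ = ⌈5.923⌉ = 6 payments; the last is €241.85.
Total paid = 5·€261.90 + €241.85 = €1,551.35.
Total interest = total paid − principal = €1,551.35 − €1,475.00 = €76.35.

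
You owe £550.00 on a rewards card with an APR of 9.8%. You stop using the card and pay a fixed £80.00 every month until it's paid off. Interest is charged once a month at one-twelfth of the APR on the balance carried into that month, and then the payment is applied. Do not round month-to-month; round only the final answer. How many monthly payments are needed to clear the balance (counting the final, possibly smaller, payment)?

8 payments

Monthly rate r = 9.8%/12 = 0.816667% = 0.00816667.
Recurrence: B ← B·(1+r) − £80.00.
Month 1: interest £4.49; balance after payment £474.49.
Month 2: interest £3.88; balance after payment £398.37.
Closed form: n = −ln(1 − rB₀/P)/ln(1+r) = −ln(0.94385)/ln(1.00817) ≈ 7.104, so the balance reaches zero during payment 8.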